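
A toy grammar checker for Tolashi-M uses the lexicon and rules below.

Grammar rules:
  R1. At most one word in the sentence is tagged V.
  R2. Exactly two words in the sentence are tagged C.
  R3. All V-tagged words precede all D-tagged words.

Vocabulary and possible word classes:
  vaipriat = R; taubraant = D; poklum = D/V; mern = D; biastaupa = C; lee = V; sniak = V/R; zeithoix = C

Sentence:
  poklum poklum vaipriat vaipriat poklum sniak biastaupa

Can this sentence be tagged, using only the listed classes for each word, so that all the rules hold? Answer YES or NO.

NO

Candidates per position — 1:poklum {D,V}; 2:poklum {D,V}; 3:vaipriat {R}; 4:vaipriat {R}; 5:poklum {D,V}; 6:sniak {V,R}; 7:biastaupa {C}.
Rule 2 cannot be satisfied by any choice of tags from the lexicon.
So there is no consistent tagging.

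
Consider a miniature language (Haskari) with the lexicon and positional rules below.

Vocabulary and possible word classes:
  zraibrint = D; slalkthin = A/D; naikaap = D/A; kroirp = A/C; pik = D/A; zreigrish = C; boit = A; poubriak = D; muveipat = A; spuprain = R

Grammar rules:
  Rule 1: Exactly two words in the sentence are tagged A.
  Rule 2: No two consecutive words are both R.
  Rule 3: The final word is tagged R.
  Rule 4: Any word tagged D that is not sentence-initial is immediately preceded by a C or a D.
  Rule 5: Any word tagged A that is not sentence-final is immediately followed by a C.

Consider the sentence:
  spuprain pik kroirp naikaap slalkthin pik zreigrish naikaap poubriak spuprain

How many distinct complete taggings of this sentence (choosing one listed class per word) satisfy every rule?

1

Candidates per position — 1:spuprain {R}; 2:pik {D,A}; 3:kroirp {A,C}; 4:naikaap {D,A}; 5:slalkthin {A,D}; 6:pik {D,A}; 7:zreigrish {C}; 8:naikaap {D,A}; 9:poubriak {D}; 10:spuprain {R}.
There are 64 candidate sequences in total.
The sequences that satisfy every rule: R A C D D A C D D R.
Count = 1.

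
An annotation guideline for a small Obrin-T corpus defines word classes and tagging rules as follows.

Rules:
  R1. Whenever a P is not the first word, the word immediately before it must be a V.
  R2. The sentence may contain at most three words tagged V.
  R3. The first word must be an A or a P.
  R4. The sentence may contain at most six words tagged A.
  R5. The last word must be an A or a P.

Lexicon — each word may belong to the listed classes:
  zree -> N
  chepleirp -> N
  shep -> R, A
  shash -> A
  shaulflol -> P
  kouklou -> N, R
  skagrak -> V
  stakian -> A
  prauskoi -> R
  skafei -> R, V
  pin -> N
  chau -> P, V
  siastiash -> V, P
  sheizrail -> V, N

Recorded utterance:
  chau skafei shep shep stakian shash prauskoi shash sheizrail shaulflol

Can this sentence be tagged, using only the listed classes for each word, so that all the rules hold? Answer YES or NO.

YES

Candidates per position — 1:chau {P,V}; 2:skafei {R,V}; 3:shep {R,A}; 4:shep {R,A}; 5:stakian {A}; 6:shash {A}; 7:prauskoi {R}; 8:shash {A}; 9:sheizrail {V,N}; 10:shaulflol {P}.
One satisfying assignment: P V A R A A R A V P.
Verifying each rule — rule 1 ok; rule 2 ok; rule 3 ok; rule 4 ok; rule 5 ok.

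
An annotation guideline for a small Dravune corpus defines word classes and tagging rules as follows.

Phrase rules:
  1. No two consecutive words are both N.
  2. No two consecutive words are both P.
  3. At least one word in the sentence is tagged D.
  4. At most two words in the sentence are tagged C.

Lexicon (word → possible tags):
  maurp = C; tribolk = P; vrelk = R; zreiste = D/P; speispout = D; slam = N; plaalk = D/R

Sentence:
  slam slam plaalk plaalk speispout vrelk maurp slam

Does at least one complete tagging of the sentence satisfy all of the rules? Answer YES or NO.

NO

Candidates per position — 1:slam {N}; 2:slam {N}; 3:plaalk {D,R}; 4:plaalk {D,R}; 5:speispout {D}; 6:vrelk {R}; 7:maurp {C}; 8:slam {N}.
Rule 1 cannot be satisfied by any choice of tags from the lexicon.
So there is no consistent tagging.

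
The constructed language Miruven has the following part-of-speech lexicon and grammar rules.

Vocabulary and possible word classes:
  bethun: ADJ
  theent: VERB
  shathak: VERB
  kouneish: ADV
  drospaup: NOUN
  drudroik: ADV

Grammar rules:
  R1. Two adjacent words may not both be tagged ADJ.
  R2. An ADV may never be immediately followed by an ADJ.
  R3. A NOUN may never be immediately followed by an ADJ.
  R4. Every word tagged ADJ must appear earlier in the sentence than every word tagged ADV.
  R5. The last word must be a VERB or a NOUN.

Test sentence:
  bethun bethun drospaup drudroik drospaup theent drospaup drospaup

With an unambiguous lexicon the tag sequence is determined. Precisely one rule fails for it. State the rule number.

1

Fixed tagging: ADJ ADJ NOUN ADV NOUN VERB NOUN NOUN.
Applying the rules: R1 ✗, R2 ✓, R3 ✓, R4 ✓, R5 ✓.
Only rule 1 fails.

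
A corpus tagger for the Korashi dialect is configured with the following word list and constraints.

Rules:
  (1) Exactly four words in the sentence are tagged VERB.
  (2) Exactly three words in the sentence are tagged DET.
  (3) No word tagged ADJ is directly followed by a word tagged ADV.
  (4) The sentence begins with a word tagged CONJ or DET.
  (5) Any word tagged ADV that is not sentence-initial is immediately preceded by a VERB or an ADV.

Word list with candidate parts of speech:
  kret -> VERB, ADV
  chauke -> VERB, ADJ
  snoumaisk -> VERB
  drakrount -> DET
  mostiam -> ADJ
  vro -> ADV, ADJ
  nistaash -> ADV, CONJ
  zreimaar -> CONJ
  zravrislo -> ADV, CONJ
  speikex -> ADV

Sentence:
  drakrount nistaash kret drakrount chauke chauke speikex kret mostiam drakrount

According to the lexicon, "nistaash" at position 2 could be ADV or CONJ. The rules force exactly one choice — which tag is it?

Candidates per position — 1:drakrount {DET}; 2:nistaash {ADV,CONJ}; 3:kret {VERB,ADV}; 4:drakrount {DET}; 5:chauke {VERB,ADJ}; 6:chauke {VERB,ADJ}; 7:speikex {ADV}; 8:kret {VERB,ADV}; 9:mostiam {ADJ}; 10:drakrount {DET}.
Position 2: ADV is ruled out by rule 5; that leaves CONJ.
Position 3: ADV is ruled out by rule 1; that leaves VERB.
Position 5: ADJ is ruled out by rule 1; that leaves VERB.
Position 6: ADJ is ruled out by rule 1; that leaves VERB.
Position 8: ADV is ruled out by rule 1; that leaves VERB.
The only consistent sequence is: DET CONJ VERB DET VERB VERB ADV VERB ADJ DET.
Rule-by-rule: rule 1 ✓; rule 2 ✓; rule 3 ✓; rule 4 ✓; rule 5 ✓.

CONJ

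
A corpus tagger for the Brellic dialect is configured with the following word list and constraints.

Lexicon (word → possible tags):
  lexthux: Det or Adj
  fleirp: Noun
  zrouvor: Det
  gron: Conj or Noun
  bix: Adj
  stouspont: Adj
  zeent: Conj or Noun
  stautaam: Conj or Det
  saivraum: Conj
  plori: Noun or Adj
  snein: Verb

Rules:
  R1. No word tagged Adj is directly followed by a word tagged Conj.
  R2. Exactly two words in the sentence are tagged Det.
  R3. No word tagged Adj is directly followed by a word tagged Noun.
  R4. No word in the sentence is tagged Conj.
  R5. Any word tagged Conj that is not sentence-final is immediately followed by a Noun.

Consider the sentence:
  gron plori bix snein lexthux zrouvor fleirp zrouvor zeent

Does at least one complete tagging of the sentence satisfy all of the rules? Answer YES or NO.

Candidates per position — 1:gron {Conj,Noun}; 2:plori {Noun,Adj}; 3:bix {Adj}; 4:snein {Verb}; 5:lexthux {Det,Adj}; 6:zrouvor {Det}; 7:fleirp {Noun}; 8:zrouvor {Det}; 9:zeent {Conj,Noun}.
One satisfying assignment: Noun Adj Adj Verb Adj Det Noun Det Noun.
Check: rule 1 ok; rule 2 ok; rule 3 ok; rule 4 ok; rule 5 ok.

YES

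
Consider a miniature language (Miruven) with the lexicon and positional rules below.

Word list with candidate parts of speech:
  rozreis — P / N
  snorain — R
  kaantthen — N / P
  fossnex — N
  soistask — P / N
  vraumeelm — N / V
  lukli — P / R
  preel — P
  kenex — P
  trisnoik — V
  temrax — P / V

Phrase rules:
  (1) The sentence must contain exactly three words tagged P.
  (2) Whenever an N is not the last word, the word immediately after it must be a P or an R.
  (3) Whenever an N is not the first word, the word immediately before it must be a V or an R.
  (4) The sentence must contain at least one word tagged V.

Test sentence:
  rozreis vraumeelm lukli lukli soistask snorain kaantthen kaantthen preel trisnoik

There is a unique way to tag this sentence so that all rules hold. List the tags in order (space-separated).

P V R R N R N P P V

Candidates per position — 1:rozreis {P,N}; 2:vraumeelm {N,V}; 3:lukli {P,R}; 4:lukli {P,R}; 5:soistask {P,N}; 6:snorain {R}; 7:kaantthen {N,P}; 8:kaantthen {N,P}; 9:preel {P}; 10:trisnoik {V}.
Position 1: tagging it N would leave rule 2 unsatisfiable, so it must be P.
Position 2: tagging it N would leave rule 3 unsatisfiable, so it must be V.
Position 8: tagging it N would leave rule 3 unsatisfiable, so it must be P.
Position 3: tagging it P would leave rule 1 unsatisfiable, so it must be R.
Position 4: tagging it P would leave rule 1 unsatisfiable, so it must be R.
Position 5: tagging it P would leave rule 1 unsatisfiable, so it must be N.
Position 7: tagging it P would leave rule 1 unsatisfiable, so it must be N.
That leaves exactly one tagging: P V R R N R N P P V.
Check: rule 1 holds; rule 2 holds; rule 3 holds; rule 4 holds.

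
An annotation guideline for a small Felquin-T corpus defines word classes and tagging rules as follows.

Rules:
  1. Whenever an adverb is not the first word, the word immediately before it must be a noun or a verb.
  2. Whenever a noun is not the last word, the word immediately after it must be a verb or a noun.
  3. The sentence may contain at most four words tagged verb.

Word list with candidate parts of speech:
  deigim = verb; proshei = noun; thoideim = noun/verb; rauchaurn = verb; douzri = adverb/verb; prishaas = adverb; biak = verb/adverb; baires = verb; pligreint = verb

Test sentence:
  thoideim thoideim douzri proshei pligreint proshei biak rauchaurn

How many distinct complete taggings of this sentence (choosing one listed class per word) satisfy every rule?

2

Candidates per position — 1:thoideim {noun,verb}; 2:thoideim {noun,verb}; 3:douzri {adverb,verb}; 4:proshei {noun}; 5:pligreint {verb}; 6:proshei {noun}; 7:biak {verb,adverb}; 8:rauchaurn {verb}.
There are 16 candidate sequences in total.
The sequences that satisfy every rule: noun noun verb noun verb noun verb verb; noun verb adverb noun verb noun verb verb.
Count = 2.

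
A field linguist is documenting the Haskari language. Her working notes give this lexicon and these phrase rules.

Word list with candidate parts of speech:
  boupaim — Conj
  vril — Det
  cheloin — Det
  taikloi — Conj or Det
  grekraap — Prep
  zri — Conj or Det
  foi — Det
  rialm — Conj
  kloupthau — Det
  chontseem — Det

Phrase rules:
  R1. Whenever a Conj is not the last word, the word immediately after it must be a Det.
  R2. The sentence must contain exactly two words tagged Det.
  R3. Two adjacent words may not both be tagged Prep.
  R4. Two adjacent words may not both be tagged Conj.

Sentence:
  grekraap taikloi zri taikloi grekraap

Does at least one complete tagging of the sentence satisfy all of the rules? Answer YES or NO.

YES

Candidates per position — 1:grekraap {Prep}; 2:taikloi {Conj,Det}; 3:zri {Conj,Det}; 4:taikloi {Conj,Det}; 5:grekraap {Prep}.
One satisfying assignment: Prep Det Conj Det Prep.
Checking: rule 1 satisfied; rule 2 satisfied; rule 3 satisfied; rule 4 satisfied.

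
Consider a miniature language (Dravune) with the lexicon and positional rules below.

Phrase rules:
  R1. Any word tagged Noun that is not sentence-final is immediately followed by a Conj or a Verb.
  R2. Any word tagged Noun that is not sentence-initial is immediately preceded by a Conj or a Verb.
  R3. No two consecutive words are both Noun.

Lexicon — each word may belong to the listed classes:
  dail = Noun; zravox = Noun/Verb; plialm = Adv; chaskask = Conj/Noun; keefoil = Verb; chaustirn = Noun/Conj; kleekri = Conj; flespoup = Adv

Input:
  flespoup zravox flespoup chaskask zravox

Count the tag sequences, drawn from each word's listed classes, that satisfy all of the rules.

Candidates per position — 1:flespoup {Adv}; 2:zravox {Noun,Verb}; 3:flespoup {Adv}; 4:chaskask {Conj,Noun}; 5:zravox {Noun,Verb}.
There are 8 candidate sequences in total.
The sequences that satisfy every rule: Adv Verb Adv Conj Noun; Adv Verb Adv Conj Verb.
Count = 2.

2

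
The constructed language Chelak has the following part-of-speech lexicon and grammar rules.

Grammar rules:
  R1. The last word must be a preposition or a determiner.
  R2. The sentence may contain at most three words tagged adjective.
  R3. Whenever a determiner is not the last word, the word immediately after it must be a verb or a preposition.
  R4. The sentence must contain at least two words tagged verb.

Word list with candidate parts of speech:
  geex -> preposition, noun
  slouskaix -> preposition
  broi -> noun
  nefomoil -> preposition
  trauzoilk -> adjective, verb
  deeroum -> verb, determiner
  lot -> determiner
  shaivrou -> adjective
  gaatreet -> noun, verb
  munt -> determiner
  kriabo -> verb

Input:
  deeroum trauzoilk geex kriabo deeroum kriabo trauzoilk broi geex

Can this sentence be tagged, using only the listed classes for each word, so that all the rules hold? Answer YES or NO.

YES

Candidates per position — 1:deeroum {verb,determiner}; 2:trauzoilk {adjective,verb}; 3:geex {preposition,noun}; 4:kriabo {verb}; 5:deeroum {verb,determiner}; 6:kriabo {verb}; 7:trauzoilk {adjective,verb}; 8:broi {noun}; 9:geex {preposition,noun}.
One satisfying assignment: determiner verb noun verb verb verb adjective noun preposition.
Verifying each rule — rule 1 satisfied; rule 2 satisfied; rule 3 satisfied; rule 4 satisfied.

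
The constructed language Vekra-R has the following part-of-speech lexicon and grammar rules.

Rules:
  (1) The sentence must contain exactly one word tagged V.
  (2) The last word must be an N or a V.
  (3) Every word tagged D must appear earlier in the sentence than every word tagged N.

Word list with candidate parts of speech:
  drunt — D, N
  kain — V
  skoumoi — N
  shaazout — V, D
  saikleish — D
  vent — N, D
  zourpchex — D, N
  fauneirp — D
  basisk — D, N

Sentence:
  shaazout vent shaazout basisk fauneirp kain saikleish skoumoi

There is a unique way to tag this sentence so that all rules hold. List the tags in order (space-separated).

D D D D D V D N

Candidates per position — 1:shaazout {V,D}; 2:vent {N,D}; 3:shaazout {V,D}; 4:basisk {D,N}; 5:fauneirp {D}; 6:kain {V}; 7:saikleish {D}; 8:skoumoi {N}.
Position 1: V is ruled out by rule 1; that leaves D.
Position 2: N is ruled out by rule 3; that leaves D.
Position 3: V is ruled out by rule 1; that leaves D.
Position 4: N is ruled out by rule 3; that leaves D.
That leaves exactly one tagging: D D D D D V D N.
Rule-by-rule: rule 1 holds; rule 2 holds; rule 3 holds.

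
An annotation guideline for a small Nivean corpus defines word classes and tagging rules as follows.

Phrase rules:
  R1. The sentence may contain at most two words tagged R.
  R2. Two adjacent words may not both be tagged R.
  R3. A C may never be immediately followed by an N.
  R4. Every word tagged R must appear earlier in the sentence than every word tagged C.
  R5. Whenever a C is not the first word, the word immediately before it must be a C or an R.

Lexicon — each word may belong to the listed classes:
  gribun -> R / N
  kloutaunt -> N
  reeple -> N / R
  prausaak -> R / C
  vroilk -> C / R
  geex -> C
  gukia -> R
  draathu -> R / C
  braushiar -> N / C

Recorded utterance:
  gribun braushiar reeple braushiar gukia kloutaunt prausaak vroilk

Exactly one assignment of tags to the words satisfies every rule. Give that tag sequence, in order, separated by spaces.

N N N N R N R C

Candidates per position — 1:gribun {R,N}; 2:braushiar {N,C}; 3:reeple {N,R}; 4:braushiar {N,C}; 5:gukia {R}; 6:kloutaunt {N}; 7:prausaak {R,C}; 8:vroilk {C,R}.
If word 2 were C, no tagging could satisfy rule 4; so word 2 is N.
If word 4 were C, no tagging could satisfy rule 4; so word 4 is N.
If word 7 were C, no tagging could satisfy rule 5; so word 7 is R.
If word 8 were R, no tagging could satisfy rule 1; so word 8 is C.
If word 1 were R, no tagging could satisfy rule 1; so word 1 is N.
If word 3 were R, no tagging could satisfy rule 1; so word 3 is N.
The unique satisfying tagging is: N N N N R N R C.
Checking: rule 1 ok; rule 2 ok; rule 3 ok; rule 4 ok; rule 5 ok.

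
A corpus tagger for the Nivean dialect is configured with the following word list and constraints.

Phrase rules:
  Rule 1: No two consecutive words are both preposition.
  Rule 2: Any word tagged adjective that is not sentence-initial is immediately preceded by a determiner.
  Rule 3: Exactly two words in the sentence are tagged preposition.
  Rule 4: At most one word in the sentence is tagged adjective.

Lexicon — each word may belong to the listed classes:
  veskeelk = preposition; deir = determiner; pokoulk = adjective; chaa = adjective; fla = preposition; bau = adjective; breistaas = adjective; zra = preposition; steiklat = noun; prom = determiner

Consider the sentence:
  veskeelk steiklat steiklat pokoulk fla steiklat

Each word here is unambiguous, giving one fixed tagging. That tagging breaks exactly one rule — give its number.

2

Fixed tagging: preposition noun noun adjective preposition noun.
Applying the rules: R1 ✓, R2 ✗, R3 ✓, R4 ✓.
Only rule 2 fails.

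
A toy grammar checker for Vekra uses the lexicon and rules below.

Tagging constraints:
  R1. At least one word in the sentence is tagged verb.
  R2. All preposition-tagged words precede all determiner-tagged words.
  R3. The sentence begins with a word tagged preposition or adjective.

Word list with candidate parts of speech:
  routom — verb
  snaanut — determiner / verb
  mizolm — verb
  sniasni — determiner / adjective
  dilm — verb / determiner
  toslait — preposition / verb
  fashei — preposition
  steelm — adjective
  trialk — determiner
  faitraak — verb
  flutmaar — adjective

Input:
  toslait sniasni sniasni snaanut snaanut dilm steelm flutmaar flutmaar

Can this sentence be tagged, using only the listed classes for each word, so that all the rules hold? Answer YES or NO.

Candidates per position — 1:toslait {preposition,verb}; 2:sniasni {determiner,adjective}; 3:sniasni {determiner,adjective}; 4:snaanut {determiner,verb}; 5:snaanut {determiner,verb}; 6:dilm {verb,determiner}; 7:steelm {adjective}; 8:flutmaar {adjective}; 9:flutmaar {adjective}.
One satisfying assignment: preposition determiner adjective determiner determiner verb adjective adjective adjective.
Rule-by-rule: rule 1 satisfied; rule 2 satisfied; rule 3 satisfied.

YES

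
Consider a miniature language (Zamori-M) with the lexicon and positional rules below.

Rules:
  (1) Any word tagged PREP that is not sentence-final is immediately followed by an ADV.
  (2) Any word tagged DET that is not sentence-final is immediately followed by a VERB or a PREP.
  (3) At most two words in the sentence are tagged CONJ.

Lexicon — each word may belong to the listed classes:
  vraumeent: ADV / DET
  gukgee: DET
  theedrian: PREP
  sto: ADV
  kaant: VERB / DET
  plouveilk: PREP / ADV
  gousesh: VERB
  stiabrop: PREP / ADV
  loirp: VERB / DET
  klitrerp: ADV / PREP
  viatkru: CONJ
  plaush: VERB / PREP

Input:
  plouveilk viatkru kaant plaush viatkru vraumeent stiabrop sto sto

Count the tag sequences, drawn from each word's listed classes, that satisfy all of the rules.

Candidates per position — 1:plouveilk {PREP,ADV}; 2:viatkru {CONJ}; 3:kaant {VERB,DET}; 4:plaush {VERB,PREP}; 5:viatkru {CONJ}; 6:vraumeent {ADV,DET}; 7:stiabrop {PREP,ADV}; 8:sto {ADV}; 9:sto {ADV}.
There are 32 candidate sequences in total.
Checking each against the rules leaves 6 sequences.
Count = 6.

6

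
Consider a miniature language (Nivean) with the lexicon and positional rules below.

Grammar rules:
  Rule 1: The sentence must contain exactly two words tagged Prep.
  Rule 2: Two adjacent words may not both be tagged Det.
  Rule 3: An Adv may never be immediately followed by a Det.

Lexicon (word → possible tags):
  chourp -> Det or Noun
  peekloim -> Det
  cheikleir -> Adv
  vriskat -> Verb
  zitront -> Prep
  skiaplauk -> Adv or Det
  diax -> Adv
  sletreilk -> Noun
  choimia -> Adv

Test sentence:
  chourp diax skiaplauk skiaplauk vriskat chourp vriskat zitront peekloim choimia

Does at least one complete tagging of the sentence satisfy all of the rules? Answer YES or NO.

Candidates per position — 1:chourp {Det,Noun}; 2:diax {Adv}; 3:skiaplauk {Adv,Det}; 4:skiaplauk {Adv,Det}; 5:vriskat {Verb}; 6:chourp {Det,Noun}; 7:vriskat {Verb}; 8:zitront {Prep}; 9:peekloim {Det}; 10:choimia {Adv}.
Rule 1 cannot be satisfied by any choice of tags from the lexicon.
So there is no consistent tagging.

NO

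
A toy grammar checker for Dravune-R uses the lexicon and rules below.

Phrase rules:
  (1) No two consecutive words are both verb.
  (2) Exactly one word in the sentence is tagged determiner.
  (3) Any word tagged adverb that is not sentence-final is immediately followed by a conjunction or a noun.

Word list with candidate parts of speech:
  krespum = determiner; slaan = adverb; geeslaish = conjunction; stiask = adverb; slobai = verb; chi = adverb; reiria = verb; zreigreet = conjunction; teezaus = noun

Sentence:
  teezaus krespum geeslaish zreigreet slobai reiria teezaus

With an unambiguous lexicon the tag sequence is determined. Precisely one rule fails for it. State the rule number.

Fixed tagging: noun determiner conjunction conjunction verb verb noun.
Rule check: R1 fail, R2 pass, R3 pass.
Only rule 1 fails.

1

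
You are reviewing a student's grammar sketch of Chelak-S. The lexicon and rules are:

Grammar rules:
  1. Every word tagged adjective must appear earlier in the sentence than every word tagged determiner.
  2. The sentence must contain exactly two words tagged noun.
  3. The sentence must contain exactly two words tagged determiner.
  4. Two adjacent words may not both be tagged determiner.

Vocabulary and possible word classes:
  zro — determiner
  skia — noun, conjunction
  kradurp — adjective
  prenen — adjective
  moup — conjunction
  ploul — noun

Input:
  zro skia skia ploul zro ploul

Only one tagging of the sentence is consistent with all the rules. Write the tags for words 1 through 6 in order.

determiner conjunction conjunction noun determiner noun

Candidates per position — 1:zro {determiner}; 2:skia {noun,conjunction}; 3:skia {noun,conjunction}; 4:ploul {noun}; 5:zro {determiner}; 6:ploul {noun}.
Position 2: tagging it noun would leave rule 2 unsatisfiable, so it must be conjunction.
Position 3: tagging it noun would leave rule 2 unsatisfiable, so it must be conjunction.
That leaves exactly one tagging: determiner conjunction conjunction noun determiner noun.
Checking: rule 1 ok; rule 2 ok; rule 3 ok; rule 4 ok.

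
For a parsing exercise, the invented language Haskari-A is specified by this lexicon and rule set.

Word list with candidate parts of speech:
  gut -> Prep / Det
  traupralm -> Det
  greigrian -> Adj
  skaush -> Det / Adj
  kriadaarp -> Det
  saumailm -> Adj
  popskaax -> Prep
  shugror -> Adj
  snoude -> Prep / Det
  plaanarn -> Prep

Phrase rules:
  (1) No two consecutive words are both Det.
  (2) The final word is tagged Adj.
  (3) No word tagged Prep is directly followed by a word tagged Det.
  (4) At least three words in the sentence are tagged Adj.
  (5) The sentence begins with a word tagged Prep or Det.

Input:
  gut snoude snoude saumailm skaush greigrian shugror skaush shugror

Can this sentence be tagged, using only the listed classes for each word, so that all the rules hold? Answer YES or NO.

YES

Candidates per position — 1:gut {Prep,Det}; 2:snoude {Prep,Det}; 3:snoude {Prep,Det}; 4:saumailm {Adj}; 5:skaush {Det,Adj}; 6:greigrian {Adj}; 7:shugror {Adj}; 8:skaush {Det,Adj}; 9:shugror {Adj}.
One satisfying assignment: Prep Prep Prep Adj Adj Adj Adj Det Adj.
Rule-by-rule: rule 1 satisfied; rule 2 satisfied; rule 3 satisfied; rule 4 satisfied; rule 5 satisfied.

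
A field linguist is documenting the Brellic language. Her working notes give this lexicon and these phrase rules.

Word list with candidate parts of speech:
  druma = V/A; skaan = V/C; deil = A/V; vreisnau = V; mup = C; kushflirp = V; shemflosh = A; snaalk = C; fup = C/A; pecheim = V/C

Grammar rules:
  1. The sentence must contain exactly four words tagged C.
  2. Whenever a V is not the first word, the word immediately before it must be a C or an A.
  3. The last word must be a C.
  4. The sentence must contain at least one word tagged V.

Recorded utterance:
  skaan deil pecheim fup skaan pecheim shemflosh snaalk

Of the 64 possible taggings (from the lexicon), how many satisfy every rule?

11

Candidates per position — 1:skaan {V,C}; 2:deil {A,V}; 3:pecheim {V,C}; 4:fup {C,A}; 5:skaan {V,C}; 6:pecheim {V,C}; 7:shemflosh {A}; 8:snaalk {C}.
There are 64 candidate sequences in total.
Checking each against the rules leaves 11 sequences.
Count = 11.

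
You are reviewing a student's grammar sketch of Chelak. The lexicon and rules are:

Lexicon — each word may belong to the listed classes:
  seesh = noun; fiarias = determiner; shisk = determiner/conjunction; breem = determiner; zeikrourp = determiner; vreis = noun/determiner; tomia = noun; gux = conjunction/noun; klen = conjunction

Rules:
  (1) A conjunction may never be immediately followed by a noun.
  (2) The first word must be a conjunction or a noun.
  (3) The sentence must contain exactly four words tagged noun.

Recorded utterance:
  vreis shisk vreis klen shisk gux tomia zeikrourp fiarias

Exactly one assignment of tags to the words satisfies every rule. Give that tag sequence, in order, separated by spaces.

noun determiner noun conjunction determiner noun noun determiner determiner

Candidates per position — 1:vreis {noun,determiner}; 2:shisk {determiner,conjunction}; 3:vreis {noun,determiner}; 4:klen {conjunction}; 5:shisk {determiner,conjunction}; 6:gux {conjunction,noun}; 7:tomia {noun}; 8:zeikrourp {determiner}; 9:fiarias {determiner}.
Position 1: tagging it determiner would leave rule 2 unsatisfiable, so it must be noun.
Position 3: tagging it determiner would leave rule 3 unsatisfiable, so it must be noun.
Position 5: tagging it conjunction would leave rule 1 unsatisfiable, so it must be determiner.
Position 6: tagging it conjunction would leave rule 1 unsatisfiable, so it must be noun.
Position 2: tagging it conjunction would leave rule 1 unsatisfiable, so it must be determiner.
So the tagging must be: noun determiner noun conjunction determiner noun noun determiner determiner.
Verifying each rule — rule 1 ok; rule 2 ok; rule 3 ok.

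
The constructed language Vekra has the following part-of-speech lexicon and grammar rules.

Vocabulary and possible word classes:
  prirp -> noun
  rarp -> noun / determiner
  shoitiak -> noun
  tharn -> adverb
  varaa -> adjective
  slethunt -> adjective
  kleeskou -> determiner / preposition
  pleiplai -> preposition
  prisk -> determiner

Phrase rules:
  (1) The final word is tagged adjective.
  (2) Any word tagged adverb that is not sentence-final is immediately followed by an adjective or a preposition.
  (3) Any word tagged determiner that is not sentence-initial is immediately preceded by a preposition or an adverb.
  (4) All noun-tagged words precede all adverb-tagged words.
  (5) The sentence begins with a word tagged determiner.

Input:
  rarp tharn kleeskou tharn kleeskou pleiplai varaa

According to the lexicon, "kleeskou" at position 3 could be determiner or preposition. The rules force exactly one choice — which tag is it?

preposition

Candidates per position — 1:rarp {noun,determiner}; 2:tharn {adverb}; 3:kleeskou {determiner,preposition}; 4:tharn {adverb}; 5:kleeskou {determiner,preposition}; 6:pleiplai {preposition}; 7:varaa {adjective}.
Word 1 cannot be noun — rule 5 would then fail for every completion. It is determiner.
Word 3 cannot be determiner — rule 2 would then fail for every completion. It is preposition.
Word 5 cannot be determiner — rule 2 would then fail for every completion. It is preposition.
The only consistent sequence is: determiner adverb preposition adverb preposition preposition adjective.
Checking: rule 1 satisfied; rule 2 satisfied; rule 3 satisfied; rule 4 satisfied; rule 5 satisfied.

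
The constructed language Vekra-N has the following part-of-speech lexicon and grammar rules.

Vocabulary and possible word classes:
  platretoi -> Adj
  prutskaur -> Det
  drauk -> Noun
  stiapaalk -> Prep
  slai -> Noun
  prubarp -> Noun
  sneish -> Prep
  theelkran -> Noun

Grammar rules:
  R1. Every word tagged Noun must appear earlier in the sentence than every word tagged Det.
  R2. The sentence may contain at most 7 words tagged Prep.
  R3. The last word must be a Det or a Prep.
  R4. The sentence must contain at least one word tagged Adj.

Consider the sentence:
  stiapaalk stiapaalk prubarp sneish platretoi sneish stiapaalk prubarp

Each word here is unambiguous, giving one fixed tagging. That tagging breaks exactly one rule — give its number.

Fixed tagging: Prep Prep Noun Prep Adj Prep Prep Noun.
Checking each rule: R1 holds, R2 holds, R3 violated, R4 holds.
Only rule 3 fails.

3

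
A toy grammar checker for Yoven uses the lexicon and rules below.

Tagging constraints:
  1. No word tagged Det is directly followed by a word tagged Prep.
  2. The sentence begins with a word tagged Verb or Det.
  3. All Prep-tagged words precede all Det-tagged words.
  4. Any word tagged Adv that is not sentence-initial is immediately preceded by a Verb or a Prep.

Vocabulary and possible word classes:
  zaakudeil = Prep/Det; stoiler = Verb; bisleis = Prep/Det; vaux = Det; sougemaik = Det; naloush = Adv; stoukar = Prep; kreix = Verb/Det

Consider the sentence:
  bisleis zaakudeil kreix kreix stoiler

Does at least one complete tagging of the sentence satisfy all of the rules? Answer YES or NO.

YES

Candidates per position — 1:bisleis {Prep,Det}; 2:zaakudeil {Prep,Det}; 3:kreix {Verb,Det}; 4:kreix {Verb,Det}; 5:stoiler {Verb}.
One satisfying assignment: Det Det Det Det Verb.
Rule-by-rule: rule 1 ✓; rule 2 ✓; rule 3 ✓; rule 4 ✓.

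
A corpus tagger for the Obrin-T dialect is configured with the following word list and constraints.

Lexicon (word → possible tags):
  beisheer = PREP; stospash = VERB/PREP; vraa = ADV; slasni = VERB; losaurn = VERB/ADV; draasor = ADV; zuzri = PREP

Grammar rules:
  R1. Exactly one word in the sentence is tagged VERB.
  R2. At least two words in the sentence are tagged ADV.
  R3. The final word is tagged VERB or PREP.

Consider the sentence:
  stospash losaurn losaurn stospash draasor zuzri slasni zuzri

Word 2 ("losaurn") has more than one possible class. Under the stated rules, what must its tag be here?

ADV

Candidates per position — 1:stospash {VERB,PREP}; 2:losaurn {VERB,ADV}; 3:losaurn {VERB,ADV}; 4:stospash {VERB,PREP}; 5:draasor {ADV}; 6:zuzri {PREP}; 7:slasni {VERB}; 8:zuzri {PREP}.
Position 1: tagging it VERB would leave rule 1 unsatisfiable, so it must be PREP.
Position 2: tagging it VERB would leave rule 1 unsatisfiable, so it must be ADV.
Position 3: tagging it VERB would leave rule 1 unsatisfiable, so it must be ADV.
Position 4: tagging it VERB would leave rule 1 unsatisfiable, so it must be PREP.
The only consistent sequence is: PREP ADV ADV PREP ADV PREP VERB PREP.
Checking: rule 1 holds; rule 2 holds; rule 3 holds.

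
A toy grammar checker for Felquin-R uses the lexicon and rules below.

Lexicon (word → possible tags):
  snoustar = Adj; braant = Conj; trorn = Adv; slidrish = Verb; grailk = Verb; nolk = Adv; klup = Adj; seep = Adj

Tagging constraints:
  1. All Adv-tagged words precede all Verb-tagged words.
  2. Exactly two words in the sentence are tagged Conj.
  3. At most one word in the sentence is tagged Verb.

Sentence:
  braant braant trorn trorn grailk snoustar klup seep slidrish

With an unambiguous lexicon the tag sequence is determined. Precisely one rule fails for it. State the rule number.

Fixed tagging: Conj Conj Adv Adv Verb Adj Adj Adj Verb.
Applying the rules: R1 holds, R2 holds, R3 violated.
Only rule 3 fails.

3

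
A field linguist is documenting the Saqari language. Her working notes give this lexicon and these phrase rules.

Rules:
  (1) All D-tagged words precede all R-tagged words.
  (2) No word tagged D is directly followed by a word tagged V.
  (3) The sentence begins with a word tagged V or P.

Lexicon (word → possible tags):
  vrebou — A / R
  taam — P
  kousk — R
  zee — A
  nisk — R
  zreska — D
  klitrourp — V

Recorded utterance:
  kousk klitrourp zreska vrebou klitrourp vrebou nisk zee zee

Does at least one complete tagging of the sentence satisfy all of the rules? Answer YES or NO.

NO

Candidates per position — 1:kousk {R}; 2:klitrourp {V}; 3:zreska {D}; 4:vrebou {A,R}; 5:klitrourp {V}; 6:vrebou {A,R}; 7:nisk {R}; 8:zee {A}; 9:zee {A}.
Rule 1 cannot be satisfied by any choice of tags from the lexicon.
So there is no consistent tagging.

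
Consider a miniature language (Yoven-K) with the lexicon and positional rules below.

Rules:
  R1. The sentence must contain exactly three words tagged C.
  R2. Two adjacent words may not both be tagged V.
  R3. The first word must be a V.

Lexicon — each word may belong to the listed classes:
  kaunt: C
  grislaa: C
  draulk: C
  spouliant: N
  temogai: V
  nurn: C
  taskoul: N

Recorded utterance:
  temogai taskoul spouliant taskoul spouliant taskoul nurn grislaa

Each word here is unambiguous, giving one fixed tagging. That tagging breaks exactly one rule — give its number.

Fixed tagging: V N N N N N C C.
Checking each rule: R1 fails, R2 ok, R3 ok.
Only rule 1 fails.

1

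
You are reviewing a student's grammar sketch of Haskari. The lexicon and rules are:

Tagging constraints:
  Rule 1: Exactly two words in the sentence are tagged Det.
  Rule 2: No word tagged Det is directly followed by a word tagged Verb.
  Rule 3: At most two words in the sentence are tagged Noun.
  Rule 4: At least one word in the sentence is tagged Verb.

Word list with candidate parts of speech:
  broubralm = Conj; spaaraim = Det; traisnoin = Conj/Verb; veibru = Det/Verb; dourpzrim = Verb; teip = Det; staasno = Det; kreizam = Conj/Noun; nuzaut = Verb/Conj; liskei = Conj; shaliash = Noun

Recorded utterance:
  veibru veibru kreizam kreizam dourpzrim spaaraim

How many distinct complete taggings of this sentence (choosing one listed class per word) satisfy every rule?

4

Candidates per position — 1:veibru {Det,Verb}; 2:veibru {Det,Verb}; 3:kreizam {Conj,Noun}; 4:kreizam {Conj,Noun}; 5:dourpzrim {Verb}; 6:spaaraim {Det}.
There are 16 candidate sequences in total.
The sequences that satisfy every rule: Verb Det Conj Conj Verb Det; Verb Det Conj Noun Verb Det; Verb Det Noun Conj Verb Det; Verb Det Noun Noun Verb Det.
Count = 4.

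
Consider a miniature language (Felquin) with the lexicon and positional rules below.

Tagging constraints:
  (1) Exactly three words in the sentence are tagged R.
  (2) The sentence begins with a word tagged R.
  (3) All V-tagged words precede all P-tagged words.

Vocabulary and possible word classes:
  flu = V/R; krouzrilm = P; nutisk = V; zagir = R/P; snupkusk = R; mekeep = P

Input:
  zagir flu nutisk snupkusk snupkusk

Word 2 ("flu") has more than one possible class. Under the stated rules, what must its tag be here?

V

Candidates per position — 1:zagir {R,P}; 2:flu {V,R}; 3:nutisk {V}; 4:snupkusk {R}; 5:snupkusk {R}.
If word 1 were P, no tagging could satisfy rule 2; so word 1 is R.
If word 2 were R, no tagging could satisfy rule 1; so word 2 is V.
So the tagging must be: R V V R R.
Rule-by-rule: rule 1 ✓; rule 2 ✓; rule 3 ✓.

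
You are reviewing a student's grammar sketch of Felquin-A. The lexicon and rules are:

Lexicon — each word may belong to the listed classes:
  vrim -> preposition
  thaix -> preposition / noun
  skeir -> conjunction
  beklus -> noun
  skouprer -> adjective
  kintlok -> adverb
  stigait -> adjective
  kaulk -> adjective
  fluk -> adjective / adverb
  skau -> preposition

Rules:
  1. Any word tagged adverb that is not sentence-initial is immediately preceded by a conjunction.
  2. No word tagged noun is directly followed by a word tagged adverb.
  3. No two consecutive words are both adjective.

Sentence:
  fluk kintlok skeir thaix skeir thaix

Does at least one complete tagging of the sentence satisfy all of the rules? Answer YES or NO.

Candidates per position — 1:fluk {adjective,adverb}; 2:kintlok {adverb}; 3:skeir {conjunction}; 4:thaix {preposition,noun}; 5:skeir {conjunction}; 6:thaix {preposition,noun}.
Rule 1 cannot be satisfied by any choice of tags from the lexicon.
So there is no consistent tagging.

NO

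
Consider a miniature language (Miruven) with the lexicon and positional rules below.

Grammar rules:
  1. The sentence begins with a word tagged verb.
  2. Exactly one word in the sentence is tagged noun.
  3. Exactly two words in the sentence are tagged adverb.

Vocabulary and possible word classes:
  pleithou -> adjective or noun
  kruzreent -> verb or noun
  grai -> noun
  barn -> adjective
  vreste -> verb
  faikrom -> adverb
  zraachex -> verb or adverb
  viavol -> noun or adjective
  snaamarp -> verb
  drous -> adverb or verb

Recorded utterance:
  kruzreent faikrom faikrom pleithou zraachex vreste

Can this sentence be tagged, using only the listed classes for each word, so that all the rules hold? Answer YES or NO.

Candidates per position — 1:kruzreent {verb,noun}; 2:faikrom {adverb}; 3:faikrom {adverb}; 4:pleithou {adjective,noun}; 5:zraachex {verb,adverb}; 6:vreste {verb}.
One satisfying assignment: verb adverb adverb noun verb verb.
Rule-by-rule: rule 1 ok; rule 2 ok; rule 3 ok.

YES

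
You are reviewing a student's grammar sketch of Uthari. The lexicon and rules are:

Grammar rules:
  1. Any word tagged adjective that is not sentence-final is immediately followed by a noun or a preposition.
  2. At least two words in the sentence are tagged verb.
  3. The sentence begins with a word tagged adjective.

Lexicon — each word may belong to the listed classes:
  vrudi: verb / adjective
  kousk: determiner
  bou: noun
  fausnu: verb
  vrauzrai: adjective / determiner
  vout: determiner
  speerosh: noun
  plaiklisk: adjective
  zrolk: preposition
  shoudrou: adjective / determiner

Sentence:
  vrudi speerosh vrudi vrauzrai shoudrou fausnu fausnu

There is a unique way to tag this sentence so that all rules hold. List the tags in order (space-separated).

Candidates per position — 1:vrudi {verb,adjective}; 2:speerosh {noun}; 3:vrudi {verb,adjective}; 4:vrauzrai {adjective,determiner}; 5:shoudrou {adjective,determiner}; 6:fausnu {verb}; 7:fausnu {verb}.
If word 1 were verb, no tagging could satisfy rule 3; so word 1 is adjective.
If word 3 were adjective, no tagging could satisfy rule 1; so word 3 is verb.
If word 4 were adjective, no tagging could satisfy rule 1; so word 4 is determiner.
If word 5 were adjective, no tagging could satisfy rule 1; so word 5 is determiner.
That leaves exactly one tagging: adjective noun verb determiner determiner verb verb.
Checking: rule 1 ✓; rule 2 ✓; rule 3 ✓.

adjective noun verb determiner determiner verb verb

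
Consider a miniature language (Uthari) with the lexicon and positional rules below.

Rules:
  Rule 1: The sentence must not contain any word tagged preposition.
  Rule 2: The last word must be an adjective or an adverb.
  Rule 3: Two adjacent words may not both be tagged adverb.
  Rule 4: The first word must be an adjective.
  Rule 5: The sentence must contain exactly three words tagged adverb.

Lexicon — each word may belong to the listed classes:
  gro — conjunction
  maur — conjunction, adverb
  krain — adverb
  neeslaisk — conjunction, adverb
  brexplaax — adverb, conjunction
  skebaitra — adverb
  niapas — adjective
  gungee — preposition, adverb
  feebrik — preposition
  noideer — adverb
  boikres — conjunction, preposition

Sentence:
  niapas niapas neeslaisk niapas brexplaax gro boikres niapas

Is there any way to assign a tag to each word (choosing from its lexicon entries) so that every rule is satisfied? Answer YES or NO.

Candidates per position — 1:niapas {adjective}; 2:niapas {adjective}; 3:neeslaisk {conjunction,adverb}; 4:niapas {adjective}; 5:brexplaax {adverb,conjunction}; 6:gro {conjunction}; 7:boikres {conjunction,preposition}; 8:niapas {adjective}.
Rule 5 cannot be satisfied by any choice of tags from the lexicon.
So there is no consistent tagging.

NO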